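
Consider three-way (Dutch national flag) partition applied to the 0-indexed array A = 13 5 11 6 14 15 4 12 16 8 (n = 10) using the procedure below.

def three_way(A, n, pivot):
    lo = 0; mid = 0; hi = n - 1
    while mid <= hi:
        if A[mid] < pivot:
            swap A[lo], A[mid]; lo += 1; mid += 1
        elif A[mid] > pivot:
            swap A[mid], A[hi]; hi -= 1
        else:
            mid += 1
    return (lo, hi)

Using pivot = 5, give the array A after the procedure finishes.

lo=0 mid=0 hi=9
13>5: swap(0,9), hi=8 ⇒ 8 5 11 6 14 15 4 12 16 13
8>5: swap(0,8), hi=7 ⇒ 16 5 11 6 14 15 4 12 8 13
16>5: swap(0,7), hi=6 ⇒ 12 5 11 6 14 15 4 16 8 13
12>5: swap(0,6), hi=5 ⇒ 4 5 11 6 14 15 12 16 8 13
4<5: swap(0,0), lo=1 mid=1 ⇒ 4 5 11 6 14 15 12 16 8 13
5=5: mid=2
11>5: swap(2,5), hi=4 ⇒ 4 5 15 6 14 11 12 16 8 13
15>5: swap(2,4), hi=3 ⇒ 4 5 14 6 15 11 12 16 8 13
14>5: swap(2,3), hi=2 ⇒ 4 5 6 14 15 11 12 16 8 13
6>5: swap(2,2), hi=1 ⇒ 4 5 6 14 15 11 12 16 8 13
done. lo=1 hi=1; A=4 5 6 14 15 11 12 16 8 13

4 5 6 14 15 11 12 16 8 13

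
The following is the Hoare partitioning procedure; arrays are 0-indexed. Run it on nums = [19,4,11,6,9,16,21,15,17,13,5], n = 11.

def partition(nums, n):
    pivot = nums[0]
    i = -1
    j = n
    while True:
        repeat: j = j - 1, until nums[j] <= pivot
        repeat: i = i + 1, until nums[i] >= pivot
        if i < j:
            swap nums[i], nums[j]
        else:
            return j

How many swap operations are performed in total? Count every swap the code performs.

pivot = nums[0] = 19; i = -1, j = 11
j→10 (nums[10]=5≤19), i→0 (nums[0]=19≥19); i<j, swap → [5,4,11,6,9,16,21,15,17,13,19]
j→9 (nums[9]=13≤19), i→6 (nums[6]=21≥19); i<j, swap → [5,4,11,6,9,16,13,15,17,21,19]
j→8, i→9; i≥j, return j=8. nums = [5,4,11,6,9,16,13,15,17,21,19]

2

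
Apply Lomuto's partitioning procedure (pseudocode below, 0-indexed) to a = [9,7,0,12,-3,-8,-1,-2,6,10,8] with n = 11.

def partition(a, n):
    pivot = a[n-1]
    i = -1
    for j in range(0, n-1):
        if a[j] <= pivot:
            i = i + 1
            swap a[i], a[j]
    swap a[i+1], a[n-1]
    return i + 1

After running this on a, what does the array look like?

pivot=8, i=-1
j=0: 9>8, skip
j=1: 7≤8, i=0, swap(0,1) ⇒ [7,9,0,12,-3,-8,-1,-2,6,10,8]
j=2: 0≤8, i=1, swap(1,2) ⇒ [7,0,9,12,-3,-8,-1,-2,6,10,8]
j=3: 12>8, skip
j=4: -3≤8, i=2, swap(2,4) ⇒ [7,0,-3,12,9,-8,-1,-2,6,10,8]
j=5: -8≤8, i=3, swap(3,5) ⇒ [7,0,-3,-8,9,12,-1,-2,6,10,8]
j=6: -1≤8, i=4, swap(4,6) ⇒ [7,0,-3,-8,-1,12,9,-2,6,10,8]
j=7: -2≤8, i=5, swap(5,7) ⇒ [7,0,-3,-8,-1,-2,9,12,6,10,8]
j=8: 6≤8, i=6, swap(6,8) ⇒ [7,0,-3,-8,-1,-2,6,12,9,10,8]
j=9: 10>8, skip
swap(7,10) ⇒ [7,0,-3,-8,-1,-2,6,8,9,10,12]; return 7

[7,0,-3,-8,-1,-2,6,8,9,10,12]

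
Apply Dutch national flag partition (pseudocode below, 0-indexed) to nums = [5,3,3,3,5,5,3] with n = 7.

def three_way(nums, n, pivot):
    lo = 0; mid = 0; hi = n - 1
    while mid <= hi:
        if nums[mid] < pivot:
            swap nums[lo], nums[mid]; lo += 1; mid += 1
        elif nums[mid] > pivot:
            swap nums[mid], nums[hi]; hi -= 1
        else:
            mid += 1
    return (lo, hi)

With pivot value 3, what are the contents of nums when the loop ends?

[3,3,3,3,5,5,5]

pivot = 3; lo=0, mid=0, hi=6
nums[mid]=5>3: swap nums[0],nums[6]; hi=5 → [3,3,3,3,5,5,5]
nums[mid]=3=3: mid=1
nums[mid]=3=3: mid=2
nums[mid]=3=3: mid=3
nums[mid]=3=3: mid=4
nums[mid]=5>3: swap nums[4],nums[5]; hi=4 → [3,3,3,3,5,5,5]
nums[mid]=5>3: swap nums[4],nums[4]; hi=3 → [3,3,3,3,5,5,5]
end: lo=0, hi=3; nums = [3,3,3,3,5,5,5]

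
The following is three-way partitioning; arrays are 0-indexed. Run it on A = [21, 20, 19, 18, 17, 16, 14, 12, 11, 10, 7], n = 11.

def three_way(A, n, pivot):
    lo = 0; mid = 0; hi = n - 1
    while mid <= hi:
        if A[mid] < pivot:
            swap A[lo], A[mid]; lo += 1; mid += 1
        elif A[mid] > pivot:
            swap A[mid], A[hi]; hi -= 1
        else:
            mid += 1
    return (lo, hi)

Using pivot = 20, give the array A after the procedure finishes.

[7, 19, 18, 17, 16, 14, 12, 11, 10, 20, 21]

pivot = 20; lo=0, mid=0, hi=10
A[mid]=21>20: swap A[0],A[10]; hi=9 → [7, 20, 19, 18, 17, 16, 14, 12, 11, 10, 21]
A[mid]=7<20: swap A[0],A[0]; lo=1,mid=1 → [7, 20, 19, 18, 17, 16, 14, 12, 11, 10, 21]
A[mid]=20=20: mid=2
A[mid]=19<20: swap A[1],A[2]; lo=2,mid=3 → [7, 19, 20, 18, 17, 16, 14, 12, 11, 10, 21]
A[mid]=18<20: swap A[2],A[3]; lo=3,mid=4 → [7, 19, 18, 20, 17, 16, 14, 12, 11, 10, 21]
A[mid]=17<20: swap A[3],A[4]; lo=4,mid=5 → [7, 19, 18, 17, 20, 16, 14, 12, 11, 10, 21]
A[mid]=16<20: swap A[4],A[5]; lo=5,mid=6 → [7, 19, 18, 17, 16, 20, 14, 12, 11, 10, 21]
A[mid]=14<20: swap A[5],A[6]; lo=6,mid=7 → [7, 19, 18, 17, 16, 14, 20, 12, 11, 10, 21]
A[mid]=12<20: swap A[6],A[7]; lo=7,mid=8 → [7, 19, 18, 17, 16, 14, 12, 20, 11, 10, 21]
A[mid]=11<20: swap A[7],A[8]; lo=8,mid=9 → [7, 19, 18, 17, 16, 14, 12, 11, 20, 10, 21]
A[mid]=10<20: swap A[8],A[9]; lo=9,mid=10 → [7, 19, 18, 17, 16, 14, 12, 11, 10, 20, 21]
end: lo=9, hi=9; A = [7, 19, 18, 17, 16, 14, 12, 11, 10, 20, 21]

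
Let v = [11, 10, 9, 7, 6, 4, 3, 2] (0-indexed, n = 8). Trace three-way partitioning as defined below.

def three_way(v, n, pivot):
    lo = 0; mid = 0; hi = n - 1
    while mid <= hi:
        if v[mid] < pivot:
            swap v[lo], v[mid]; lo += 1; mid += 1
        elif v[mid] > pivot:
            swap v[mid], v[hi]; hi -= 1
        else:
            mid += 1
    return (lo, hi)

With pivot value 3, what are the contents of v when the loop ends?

lo=0 mid=0 hi=7
11>3: swap(0,7), hi=6 ⇒ [2, 10, 9, 7, 6, 4, 3, 11]
2<3: swap(0,0), lo=1 mid=1 ⇒ [2, 10, 9, 7, 6, 4, 3, 11]
10>3: swap(1,6), hi=5 ⇒ [2, 3, 9, 7, 6, 4, 10, 11]
3=3: mid=2
9>3: swap(2,5), hi=4 ⇒ [2, 3, 4, 7, 6, 9, 10, 11]
4>3: swap(2,4), hi=3 ⇒ [2, 3, 6, 7, 4, 9, 10, 11]
6>3: swap(2,3), hi=2 ⇒ [2, 3, 7, 6, 4, 9, 10, 11]
7>3: swap(2,2), hi=1 ⇒ [2, 3, 7, 6, 4, 9, 10, 11]
done. lo=1 hi=1; v=[2, 3, 7, 6, 4, 9, 10, 11]

[2, 3, 7, 6, 4, 9, 10, 11]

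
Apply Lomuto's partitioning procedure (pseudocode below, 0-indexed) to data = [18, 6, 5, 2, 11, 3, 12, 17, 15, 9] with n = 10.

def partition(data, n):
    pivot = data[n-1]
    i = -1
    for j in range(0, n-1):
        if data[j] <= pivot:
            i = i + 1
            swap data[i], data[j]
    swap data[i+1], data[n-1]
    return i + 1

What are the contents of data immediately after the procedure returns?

[6, 5, 2, 3, 9, 18, 12, 17, 15, 11]

pivot=9, i=-1
j=0: 18>9, skip
j=1: 6≤9, i=0, swap(0,1) ⇒ [6, 18, 5, 2, 11, 3, 12, 17, 15, 9]
j=2: 5≤9, i=1, swap(1,2) ⇒ [6, 5, 18, 2, 11, 3, 12, 17, 15, 9]
j=3: 2≤9, i=2, swap(2,3) ⇒ [6, 5, 2, 18, 11, 3, 12, 17, 15, 9]
j=4: 11>9, skip
j=5: 3≤9, i=3, swap(3,5) ⇒ [6, 5, 2, 3, 11, 18, 12, 17, 15, 9]
j=6: 12>9, skip
j=7: 17>9, skip
j=8: 15>9, skip
swap(4,9) ⇒ [6, 5, 2, 3, 9, 18, 12, 17, 15, 11]; return 4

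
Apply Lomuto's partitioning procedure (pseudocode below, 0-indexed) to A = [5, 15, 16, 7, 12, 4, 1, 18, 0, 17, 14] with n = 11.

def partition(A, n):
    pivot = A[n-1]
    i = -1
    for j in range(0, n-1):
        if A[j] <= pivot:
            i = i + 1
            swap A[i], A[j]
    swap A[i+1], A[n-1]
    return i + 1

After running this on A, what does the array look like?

[5, 7, 12, 4, 1, 0, 14, 18, 15, 17, 16]

pivot=14, i=-1
j=0: 5≤14, i=0, swap(0,0) ⇒ [5, 15, 16, 7, 12, 4, 1, 18, 0, 17, 14]
j=1: 15>14, skip
j=2: 16>14, skip
j=3: 7≤14, i=1, swap(1,3) ⇒ [5, 7, 16, 15, 12, 4, 1, 18, 0, 17, 14]
j=4: 12≤14, i=2, swap(2,4) ⇒ [5, 7, 12, 15, 16, 4, 1, 18, 0, 17, 14]
j=5: 4≤14, i=3, swap(3,5) ⇒ [5, 7, 12, 4, 16, 15, 1, 18, 0, 17, 14]
j=6: 1≤14, i=4, swap(4,6) ⇒ [5, 7, 12, 4, 1, 15, 16, 18, 0, 17, 14]
j=7: 18>14, skip
j=8: 0≤14, i=5, swap(5,8) ⇒ [5, 7, 12, 4, 1, 0, 16, 18, 15, 17, 14]
j=9: 17>14, skip
swap(6,10) ⇒ [5, 7, 12, 4, 1, 0, 14, 18, 15, 17, 16]; return 6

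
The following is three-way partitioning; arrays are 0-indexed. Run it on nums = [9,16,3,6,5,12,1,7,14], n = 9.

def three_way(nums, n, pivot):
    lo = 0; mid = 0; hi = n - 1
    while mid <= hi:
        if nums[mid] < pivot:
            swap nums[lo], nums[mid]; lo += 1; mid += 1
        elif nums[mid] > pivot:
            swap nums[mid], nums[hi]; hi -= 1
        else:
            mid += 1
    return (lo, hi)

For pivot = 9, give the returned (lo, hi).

(5, 5)

pivot = 9; lo=0, mid=0, hi=8
nums[mid]=9=9: mid=1
nums[mid]=16>9: swap nums[1],nums[8]; hi=7 → [9,14,3,6,5,12,1,7,16]
nums[mid]=14>9: swap nums[1],nums[7]; hi=6 → [9,7,3,6,5,12,1,14,16]
nums[mid]=7<9: swap nums[0],nums[1]; lo=1,mid=2 → [7,9,3,6,5,12,1,14,16]
nums[mid]=3<9: swap nums[1],nums[2]; lo=2,mid=3 → [7,3,9,6,5,12,1,14,16]
nums[mid]=6<9: swap nums[2],nums[3]; lo=3,mid=4 → [7,3,6,9,5,12,1,14,16]
nums[mid]=5<9: swap nums[3],nums[4]; lo=4,mid=5 → [7,3,6,5,9,12,1,14,16]
nums[mid]=12>9: swap nums[5],nums[6]; hi=5 → [7,3,6,5,9,1,12,14,16]
nums[mid]=1<9: swap nums[4],nums[5]; lo=5,mid=6 → [7,3,6,5,1,9,12,14,16]
end: lo=5, hi=5; nums = [7,3,6,5,1,9,12,14,16]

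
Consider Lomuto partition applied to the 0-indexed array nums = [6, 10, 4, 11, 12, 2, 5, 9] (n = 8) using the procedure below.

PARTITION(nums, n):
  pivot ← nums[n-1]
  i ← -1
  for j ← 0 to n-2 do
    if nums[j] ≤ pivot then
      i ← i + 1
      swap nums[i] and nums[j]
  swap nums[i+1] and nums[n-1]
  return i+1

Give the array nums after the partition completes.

pivot = nums[7] = 9; i = -1
j=0: nums[0]=6 ≤ 9 → i=0, swap nums[0],nums[0] (no change) → [6, 10, 4, 11, 12, 2, 5, 9]
j=1: nums[1]=10 > 9 → no swap
j=2: nums[2]=4 ≤ 9 → i=1, swap nums[1],nums[2] → [6, 4, 10, 11, 12, 2, 5, 9]
j=3: nums[3]=11 > 9 → no swap
j=4: nums[4]=12 > 9 → no swap
j=5: nums[5]=2 ≤ 9 → i=2, swap nums[2],nums[5] → [6, 4, 2, 11, 12, 10, 5, 9]
j=6: nums[6]=5 ≤ 9 → i=3, swap nums[3],nums[6] → [6, 4, 2, 5, 12, 10, 11, 9]
final swap nums[4],nums[7] → [6, 4, 2, 5, 9, 10, 11, 12]; return 4

[6, 4, 2, 5, 9, 10, 11, 12]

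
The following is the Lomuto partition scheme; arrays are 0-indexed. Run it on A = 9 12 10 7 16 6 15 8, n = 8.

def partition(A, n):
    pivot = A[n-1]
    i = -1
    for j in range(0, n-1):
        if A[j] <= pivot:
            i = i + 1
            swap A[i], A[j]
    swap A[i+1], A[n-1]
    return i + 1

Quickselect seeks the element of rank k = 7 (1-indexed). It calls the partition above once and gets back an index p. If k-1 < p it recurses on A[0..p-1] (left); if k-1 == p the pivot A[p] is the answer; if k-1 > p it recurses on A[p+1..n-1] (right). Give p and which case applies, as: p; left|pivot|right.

2; right

pivot = A[7] = 8; i = -1
j=0: A[0]=9 > 8 → no swap
j=1: A[1]=12 > 8 → no swap
j=2: A[2]=10 > 8 → no swap
j=3: A[3]=7 ≤ 8 → i=0, swap A[0],A[3] → 7 12 10 9 16 6 15 8
j=4: A[4]=16 > 8 → no swap
j=5: A[5]=6 ≤ 8 → i=1, swap A[1],A[5] → 7 6 10 9 16 12 15 8
j=6: A[6]=15 > 8 → no swap
final swap A[2],A[7] → 7 6 8 9 16 12 15 10; return 2
p = 2; k-1 = 6 > 2 ⇒ right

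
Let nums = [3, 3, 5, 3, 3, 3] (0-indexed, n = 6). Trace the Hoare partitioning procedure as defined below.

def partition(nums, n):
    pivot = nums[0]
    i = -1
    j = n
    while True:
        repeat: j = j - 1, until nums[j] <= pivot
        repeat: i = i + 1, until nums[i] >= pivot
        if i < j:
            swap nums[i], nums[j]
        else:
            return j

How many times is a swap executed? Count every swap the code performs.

3

pivot = nums[0] = 3; i = -1, j = 6
j→5 (nums[5]=3≤3), i→0 (nums[0]=3≥3); i<j, swap → [3, 3, 5, 3, 3, 3]
j→4 (nums[4]=3≤3), i→1 (nums[1]=3≥3); i<j, swap → [3, 3, 5, 3, 3, 3]
j→3 (nums[3]=3≤3), i→2 (nums[2]=5≥3); i<j, swap → [3, 3, 3, 5, 3, 3]
j→2, i→3; i≥j, return j=2. nums = [3, 3, 3, 5, 3, 3]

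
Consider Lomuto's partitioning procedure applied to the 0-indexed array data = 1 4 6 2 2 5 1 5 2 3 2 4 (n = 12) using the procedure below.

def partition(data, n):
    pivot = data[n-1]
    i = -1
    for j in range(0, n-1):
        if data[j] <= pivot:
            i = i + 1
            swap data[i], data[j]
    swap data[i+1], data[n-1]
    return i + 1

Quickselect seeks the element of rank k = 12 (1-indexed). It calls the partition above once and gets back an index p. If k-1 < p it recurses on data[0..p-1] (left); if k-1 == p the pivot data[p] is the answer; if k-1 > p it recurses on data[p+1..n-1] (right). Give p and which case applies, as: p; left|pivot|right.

8; right

pivot = data[11] = 4; i = -1
j=0: data[0]=1 ≤ 4 → i=0, swap data[0],data[0] (no change) → 1 4 6 2 2 5 1 5 2 3 2 4
j=1: data[1]=4 ≤ 4 → i=1, swap data[1],data[1] (no change) → 1 4 6 2 2 5 1 5 2 3 2 4
j=2: data[2]=6 > 4 → no swap
j=3: data[3]=2 ≤ 4 → i=2, swap data[2],data[3] → 1 4 2 6 2 5 1 5 2 3 2 4
j=4: data[4]=2 ≤ 4 → i=3, swap data[3],data[4] → 1 4 2 2 6 5 1 5 2 3 2 4
j=5: data[5]=5 > 4 → no swap
j=6: data[6]=1 ≤ 4 → i=4, swap data[4],data[6] → 1 4 2 2 1 5 6 5 2 3 2 4
j=7: data[7]=5 > 4 → no swap
j=8: data[8]=2 ≤ 4 → i=5, swap data[5],data[8] → 1 4 2 2 1 2 6 5 5 3 2 4
j=9: data[9]=3 ≤ 4 → i=6, swap data[6],data[9] → 1 4 2 2 1 2 3 5 5 6 2 4
j=10: data[10]=2 ≤ 4 → i=7, swap data[7],data[10] → 1 4 2 2 1 2 3 2 5 6 5 4
final swap data[8],data[11] → 1 4 2 2 1 2 3 2 4 6 5 5; return 8
p = 8; k-1 = 11 > 8 ⇒ right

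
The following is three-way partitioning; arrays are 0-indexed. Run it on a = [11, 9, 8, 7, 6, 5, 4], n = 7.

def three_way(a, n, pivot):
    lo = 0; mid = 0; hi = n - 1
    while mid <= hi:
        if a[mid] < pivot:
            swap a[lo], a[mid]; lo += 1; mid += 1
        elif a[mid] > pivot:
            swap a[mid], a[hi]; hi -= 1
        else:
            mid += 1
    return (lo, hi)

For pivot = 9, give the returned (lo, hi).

(5, 5)

pivot = 9; lo=0, mid=0, hi=6
a[mid]=11>9: swap a[0],a[6]; hi=5 → [4, 9, 8, 7, 6, 5, 11]
a[mid]=4<9: swap a[0],a[0]; lo=1,mid=1 → [4, 9, 8, 7, 6, 5, 11]
a[mid]=9=9: mid=2
a[mid]=8<9: swap a[1],a[2]; lo=2,mid=3 → [4, 8, 9, 7, 6, 5, 11]
a[mid]=7<9: swap a[2],a[3]; lo=3,mid=4 → [4, 8, 7, 9, 6, 5, 11]
a[mid]=6<9: swap a[3],a[4]; lo=4,mid=5 → [4, 8, 7, 6, 9, 5, 11]
a[mid]=5<9: swap a[4],a[5]; lo=5,mid=6 → [4, 8, 7, 6, 5, 9, 11]
end: lo=5, hi=5; a = [4, 8, 7, 6, 5, 9, 11]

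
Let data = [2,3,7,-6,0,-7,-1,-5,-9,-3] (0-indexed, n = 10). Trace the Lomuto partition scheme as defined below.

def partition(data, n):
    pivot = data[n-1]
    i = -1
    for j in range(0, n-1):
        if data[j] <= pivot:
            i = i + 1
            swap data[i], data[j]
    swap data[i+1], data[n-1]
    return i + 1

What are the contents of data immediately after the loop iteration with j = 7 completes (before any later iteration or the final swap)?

pivot = data[9] = -3; i = -1
j=0: data[0]=2 > -3 → no swap
j=1: data[1]=3 > -3 → no swap
j=2: data[2]=7 > -3 → no swap
j=3: data[3]=-6 ≤ -3 → i=0, swap data[0],data[3] → [-6,3,7,2,0,-7,-1,-5,-9,-3]
j=4: data[4]=0 > -3 → no swap
j=5: data[5]=-7 ≤ -3 → i=1, swap data[1],data[5] → [-6,-7,7,2,0,3,-1,-5,-9,-3]
j=6: data[6]=-1 > -3 → no swap
j=7: data[7]=-5 ≤ -3 → i=2, swap data[2],data[7] → [-6,-7,-5,2,0,3,-1,7,-9,-3]
(after j=7) data = [-6,-7,-5,2,0,3,-1,7,-9,-3]

[-6,-7,-5,2,0,3,-1,7,-9,-3]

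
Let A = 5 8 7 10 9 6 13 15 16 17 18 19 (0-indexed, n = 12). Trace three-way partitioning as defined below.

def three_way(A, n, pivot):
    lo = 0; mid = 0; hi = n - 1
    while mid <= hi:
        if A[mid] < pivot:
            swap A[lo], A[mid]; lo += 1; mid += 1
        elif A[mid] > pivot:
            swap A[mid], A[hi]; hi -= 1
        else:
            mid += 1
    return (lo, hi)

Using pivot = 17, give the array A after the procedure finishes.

5 8 7 10 9 6 13 15 16 17 19 18

lo=0 mid=0 hi=11
5<17: swap(0,0), lo=1 mid=1 ⇒ 5 8 7 10 9 6 13 15 16 17 18 19
8<17: swap(1,1), lo=2 mid=2 ⇒ 5 8 7 10 9 6 13 15 16 17 18 19
7<17: swap(2,2), lo=3 mid=3 ⇒ 5 8 7 10 9 6 13 15 16 17 18 19
10<17: swap(3,3), lo=4 mid=4 ⇒ 5 8 7 10 9 6 13 15 16 17 18 19
9<17: swap(4,4), lo=5 mid=5 ⇒ 5 8 7 10 9 6 13 15 16 17 18 19
6<17: swap(5,5), lo=6 mid=6 ⇒ 5 8 7 10 9 6 13 15 16 17 18 19
13<17: swap(6,6), lo=7 mid=7 ⇒ 5 8 7 10 9 6 13 15 16 17 18 19
15<17: swap(7,7), lo=8 mid=8 ⇒ 5 8 7 10 9 6 13 15 16 17 18 19
16<17: swap(8,8), lo=9 mid=9 ⇒ 5 8 7 10 9 6 13 15 16 17 18 19
17=17: mid=10
18>17: swap(10,11), hi=10 ⇒ 5 8 7 10 9 6 13 15 16 17 19 18
19>17: swap(10,10), hi=9 ⇒ 5 8 7 10 9 6 13 15 16 17 19 18
done. lo=9 hi=9; A=5 8 7 10 9 6 13 15 16 17 19 18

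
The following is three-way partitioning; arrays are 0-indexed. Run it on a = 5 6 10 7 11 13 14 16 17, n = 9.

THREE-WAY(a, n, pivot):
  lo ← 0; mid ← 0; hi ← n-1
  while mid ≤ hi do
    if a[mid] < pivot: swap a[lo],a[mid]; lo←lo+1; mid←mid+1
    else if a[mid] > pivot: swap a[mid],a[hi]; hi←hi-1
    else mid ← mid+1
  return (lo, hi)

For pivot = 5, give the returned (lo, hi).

(0, 0)

pivot = 5; lo=0, mid=0, hi=8
a[mid]=5=5: mid=1
a[mid]=6>5: swap a[1],a[8]; hi=7 → 5 17 10 7 11 13 14 16 6
a[mid]=17>5: swap a[1],a[7]; hi=6 → 5 16 10 7 11 13 14 17 6
a[mid]=16>5: swap a[1],a[6]; hi=5 → 5 14 10 7 11 13 16 17 6
a[mid]=14>5: swap a[1],a[5]; hi=4 → 5 13 10 7 11 14 16 17 6
a[mid]=13>5: swap a[1],a[4]; hi=3 → 5 11 10 7 13 14 16 17 6
a[mid]=11>5: swap a[1],a[3]; hi=2 → 5 7 10 11 13 14 16 17 6
a[mid]=7>5: swap a[1],a[2]; hi=1 → 5 10 7 11 13 14 16 17 6
a[mid]=10>5: swap a[1],a[1]; hi=0 → 5 10 7 11 13 14 16 17 6
end: lo=0, hi=0; a = 5 10 7 11 13 14 16 17 6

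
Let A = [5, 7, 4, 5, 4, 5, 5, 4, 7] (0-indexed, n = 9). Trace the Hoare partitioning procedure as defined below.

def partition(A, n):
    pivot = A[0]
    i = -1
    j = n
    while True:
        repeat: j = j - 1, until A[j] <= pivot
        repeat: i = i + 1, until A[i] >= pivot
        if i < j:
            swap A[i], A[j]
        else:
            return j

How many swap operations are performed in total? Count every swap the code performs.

3

pivot = A[0] = 5; i = -1, j = 9
j→7 (A[7]=4≤5), i→0 (A[0]=5≥5); i<j, swap → [4, 7, 4, 5, 4, 5, 5, 5, 7]
j→6 (A[6]=5≤5), i→1 (A[1]=7≥5); i<j, swap → [4, 5, 4, 5, 4, 5, 7, 5, 7]
j→5 (A[5]=5≤5), i→3 (A[3]=5≥5); i<j, swap → [4, 5, 4, 5, 4, 5, 7, 5, 7]
j→4, i→5; i≥j, return j=4. A = [4, 5, 4, 5, 4, 5, 7, 5, 7]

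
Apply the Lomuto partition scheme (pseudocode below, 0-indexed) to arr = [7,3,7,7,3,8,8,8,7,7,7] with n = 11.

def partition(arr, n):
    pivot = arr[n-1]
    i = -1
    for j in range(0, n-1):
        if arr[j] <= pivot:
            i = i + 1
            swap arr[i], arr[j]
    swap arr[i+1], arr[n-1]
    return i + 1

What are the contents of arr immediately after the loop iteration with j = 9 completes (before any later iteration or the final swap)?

[7,3,7,7,3,7,7,8,8,8,7]

pivot = arr[10] = 7; i = -1
j=0: arr[0]=7 ≤ 7 → i=0, swap arr[0],arr[0] (no change) → [7,3,7,7,3,8,8,8,7,7,7]
j=1: arr[1]=3 ≤ 7 → i=1, swap arr[1],arr[1] (no change) → [7,3,7,7,3,8,8,8,7,7,7]
j=2: arr[2]=7 ≤ 7 → i=2, swap arr[2],arr[2] (no change) → [7,3,7,7,3,8,8,8,7,7,7]
j=3: arr[3]=7 ≤ 7 → i=3, swap arr[3],arr[3] (no change) → [7,3,7,7,3,8,8,8,7,7,7]
j=4: arr[4]=3 ≤ 7 → i=4, swap arr[4],arr[4] (no change) → [7,3,7,7,3,8,8,8,7,7,7]
j=5: arr[5]=8 > 7 → no swap
j=6: arr[6]=8 > 7 → no swap
j=7: arr[7]=8 > 7 → no swap
j=8: arr[8]=7 ≤ 7 → i=5, swap arr[5],arr[8] → [7,3,7,7,3,7,8,8,8,7,7]
j=9: arr[9]=7 ≤ 7 → i=6, swap arr[6],arr[9] → [7,3,7,7,3,7,7,8,8,8,7]
(after j=9) arr = [7,3,7,7,3,7,7,8,8,8,7]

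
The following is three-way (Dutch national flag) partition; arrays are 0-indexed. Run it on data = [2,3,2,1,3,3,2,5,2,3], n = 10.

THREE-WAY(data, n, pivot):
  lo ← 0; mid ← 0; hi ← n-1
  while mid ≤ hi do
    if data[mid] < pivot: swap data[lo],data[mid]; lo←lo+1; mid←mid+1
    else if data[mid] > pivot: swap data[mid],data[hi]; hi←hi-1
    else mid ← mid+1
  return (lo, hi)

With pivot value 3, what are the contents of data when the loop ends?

pivot = 3; lo=0, mid=0, hi=9
data[mid]=2<3: swap data[0],data[0]; lo=1,mid=1 → [2,3,2,1,3,3,2,5,2,3]
data[mid]=3=3: mid=2
data[mid]=2<3: swap data[1],data[2]; lo=2,mid=3 → [2,2,3,1,3,3,2,5,2,3]
data[mid]=1<3: swap data[2],data[3]; lo=3,mid=4 → [2,2,1,3,3,3,2,5,2,3]
data[mid]=3=3: mid=5
data[mid]=3=3: mid=6
data[mid]=2<3: swap data[3],data[6]; lo=4,mid=7 → [2,2,1,2,3,3,3,5,2,3]
data[mid]=5>3: swap data[7],data[9]; hi=8 → [2,2,1,2,3,3,3,3,2,5]
data[mid]=3=3: mid=8
data[mid]=2<3: swap data[4],data[8]; lo=5,mid=9 → [2,2,1,2,2,3,3,3,3,5]
end: lo=5, hi=8; data = [2,2,1,2,2,3,3,3,3,5]

[2,2,1,2,2,3,3,3,3,5]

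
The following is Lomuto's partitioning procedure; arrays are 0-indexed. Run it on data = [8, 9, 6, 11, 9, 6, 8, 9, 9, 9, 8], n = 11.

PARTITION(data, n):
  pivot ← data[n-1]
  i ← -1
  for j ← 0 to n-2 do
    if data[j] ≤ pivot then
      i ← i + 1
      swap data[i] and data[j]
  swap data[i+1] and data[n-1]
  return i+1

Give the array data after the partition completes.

pivot=8, i=-1
j=0: 8≤8, i=0, swap(0,0) ⇒ [8, 9, 6, 11, 9, 6, 8, 9, 9, 9, 8]
j=1: 9>8, skip
j=2: 6≤8, i=1, swap(1,2) ⇒ [8, 6, 9, 11, 9, 6, 8, 9, 9, 9, 8]
j=3: 11>8, skip
j=4: 9>8, skip
j=5: 6≤8, i=2, swap(2,5) ⇒ [8, 6, 6, 11, 9, 9, 8, 9, 9, 9, 8]
j=6: 8≤8, i=3, swap(3,6) ⇒ [8, 6, 6, 8, 9, 9, 11, 9, 9, 9, 8]
j=7: 9>8, skip
j=8: 9>8, skip
j=9: 9>8, skip
swap(4,10) ⇒ [8, 6, 6, 8, 8, 9, 11, 9, 9, 9, 9]; return 4

[8, 6, 6, 8, 8, 9, 11, 9, 9, 9, 9]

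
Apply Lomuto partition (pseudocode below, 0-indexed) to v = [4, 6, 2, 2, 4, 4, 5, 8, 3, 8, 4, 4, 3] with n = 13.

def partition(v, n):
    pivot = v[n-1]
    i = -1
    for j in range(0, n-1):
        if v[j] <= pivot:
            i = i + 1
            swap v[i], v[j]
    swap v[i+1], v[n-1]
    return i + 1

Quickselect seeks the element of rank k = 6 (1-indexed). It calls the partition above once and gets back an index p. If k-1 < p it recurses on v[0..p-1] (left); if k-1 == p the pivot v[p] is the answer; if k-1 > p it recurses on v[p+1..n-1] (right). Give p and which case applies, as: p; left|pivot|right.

pivot = v[12] = 3; i = -1
j=0: v[0]=4 > 3 → no swap
j=1: v[1]=6 > 3 → no swap
j=2: v[2]=2 ≤ 3 → i=0, swap v[0],v[2] → [2, 6, 4, 2, 4, 4, 5, 8, 3, 8, 4, 4, 3]
j=3: v[3]=2 ≤ 3 → i=1, swap v[1],v[3] → [2, 2, 4, 6, 4, 4, 5, 8, 3, 8, 4, 4, 3]
j=4: v[4]=4 > 3 → no swap
j=5: v[5]=4 > 3 → no swap
j=6: v[6]=5 > 3 → no swap
j=7: v[7]=8 > 3 → no swap
j=8: v[8]=3 ≤ 3 → i=2, swap v[2],v[8] → [2, 2, 3, 6, 4, 4, 5, 8, 4, 8, 4, 4, 3]
j=9: v[9]=8 > 3 → no swap
j=10: v[10]=4 > 3 → no swap
j=11: v[11]=4 > 3 → no swap
final swap v[3],v[12] → [2, 2, 3, 3, 4, 4, 5, 8, 4, 8, 4, 4, 6]; return 3
p = 3; k-1 = 5 > 3 ⇒ right

3; right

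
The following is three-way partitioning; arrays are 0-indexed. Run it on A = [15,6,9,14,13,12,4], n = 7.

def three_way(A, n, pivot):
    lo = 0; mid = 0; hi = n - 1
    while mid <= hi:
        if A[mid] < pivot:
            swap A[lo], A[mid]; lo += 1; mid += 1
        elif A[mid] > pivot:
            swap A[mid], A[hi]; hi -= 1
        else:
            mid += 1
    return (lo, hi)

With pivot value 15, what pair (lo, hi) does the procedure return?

lo=0 mid=0 hi=6
15=15: mid=1
6<15: swap(0,1), lo=1 mid=2 ⇒ [6,15,9,14,13,12,4]
9<15: swap(1,2), lo=2 mid=3 ⇒ [6,9,15,14,13,12,4]
14<15: swap(2,3), lo=3 mid=4 ⇒ [6,9,14,15,13,12,4]
13<15: swap(3,4), lo=4 mid=5 ⇒ [6,9,14,13,15,12,4]
12<15: swap(4,5), lo=5 mid=6 ⇒ [6,9,14,13,12,15,4]
4<15: swap(5,6), lo=6 mid=7 ⇒ [6,9,14,13,12,4,15]
done. lo=6 hi=6; A=[6,9,14,13,12,4,15]

(6, 6)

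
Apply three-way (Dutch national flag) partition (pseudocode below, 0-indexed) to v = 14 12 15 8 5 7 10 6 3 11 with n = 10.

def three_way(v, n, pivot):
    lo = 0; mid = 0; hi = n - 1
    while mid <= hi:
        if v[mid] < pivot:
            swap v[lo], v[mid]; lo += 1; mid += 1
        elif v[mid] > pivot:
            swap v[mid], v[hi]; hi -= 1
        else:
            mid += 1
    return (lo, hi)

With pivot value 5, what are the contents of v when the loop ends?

3 5 8 15 7 10 6 12 11 14

pivot = 5; lo=0, mid=0, hi=9
v[mid]=14>5: swap v[0],v[9]; hi=8 → 11 12 15 8 5 7 10 6 3 14
v[mid]=11>5: swap v[0],v[8]; hi=7 → 3 12 15 8 5 7 10 6 11 14
v[mid]=3<5: swap v[0],v[0]; lo=1,mid=1 → 3 12 15 8 5 7 10 6 11 14
v[mid]=12>5: swap v[1],v[7]; hi=6 → 3 6 15 8 5 7 10 12 11 14
v[mid]=6>5: swap v[1],v[6]; hi=5 → 3 10 15 8 5 7 6 12 11 14
v[mid]=10>5: swap v[1],v[5]; hi=4 → 3 7 15 8 5 10 6 12 11 14
v[mid]=7>5: swap v[1],v[4]; hi=3 → 3 5 15 8 7 10 6 12 11 14
v[mid]=5=5: mid=2
v[mid]=15>5: swap v[2],v[3]; hi=2 → 3 5 8 15 7 10 6 12 11 14
v[mid]=8>5: swap v[2],v[2]; hi=1 → 3 5 8 15 7 10 6 12 11 14
end: lo=1, hi=1; v = 3 5 8 15 7 10 6 12 11 14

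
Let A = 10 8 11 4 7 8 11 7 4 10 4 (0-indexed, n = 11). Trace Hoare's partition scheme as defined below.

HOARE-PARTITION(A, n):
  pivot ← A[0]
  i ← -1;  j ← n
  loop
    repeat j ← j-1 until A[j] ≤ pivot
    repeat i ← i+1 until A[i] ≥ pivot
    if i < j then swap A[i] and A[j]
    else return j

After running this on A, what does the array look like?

pivot=10
j stops at 10 (4), i stops at 0 (10); swap ⇒ 4 8 11 4 7 8 11 7 4 10 10
j stops at 9 (10), i stops at 2 (11); swap ⇒ 4 8 10 4 7 8 11 7 4 11 10
j stops at 8 (4), i stops at 6 (11); swap ⇒ 4 8 10 4 7 8 4 7 11 11 10
j stops at 7, i stops at 8; i≥j ⇒ return 7. A=4 8 10 4 7 8 4 7 11 11 10

4 8 10 4 7 8 4 7 11 11 10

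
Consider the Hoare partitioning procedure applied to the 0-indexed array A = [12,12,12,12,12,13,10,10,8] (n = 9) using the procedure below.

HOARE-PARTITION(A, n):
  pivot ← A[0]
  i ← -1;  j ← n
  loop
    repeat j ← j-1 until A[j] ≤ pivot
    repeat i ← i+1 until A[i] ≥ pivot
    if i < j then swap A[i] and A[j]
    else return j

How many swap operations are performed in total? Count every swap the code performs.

pivot = A[0] = 12; i = -1, j = 9
j→8 (A[8]=8≤12), i→0 (A[0]=12≥12); i<j, swap → [8,12,12,12,12,13,10,10,12]
j→7 (A[7]=10≤12), i→1 (A[1]=12≥12); i<j, swap → [8,10,12,12,12,13,10,12,12]
j→6 (A[6]=10≤12), i→2 (A[2]=12≥12); i<j, swap → [8,10,10,12,12,13,12,12,12]
j→4 (A[4]=12≤12), i→3 (A[3]=12≥12); i<j, swap → [8,10,10,12,12,13,12,12,12]
j→3, i→4; i≥j, return j=3. A = [8,10,10,12,12,13,12,12,12]

4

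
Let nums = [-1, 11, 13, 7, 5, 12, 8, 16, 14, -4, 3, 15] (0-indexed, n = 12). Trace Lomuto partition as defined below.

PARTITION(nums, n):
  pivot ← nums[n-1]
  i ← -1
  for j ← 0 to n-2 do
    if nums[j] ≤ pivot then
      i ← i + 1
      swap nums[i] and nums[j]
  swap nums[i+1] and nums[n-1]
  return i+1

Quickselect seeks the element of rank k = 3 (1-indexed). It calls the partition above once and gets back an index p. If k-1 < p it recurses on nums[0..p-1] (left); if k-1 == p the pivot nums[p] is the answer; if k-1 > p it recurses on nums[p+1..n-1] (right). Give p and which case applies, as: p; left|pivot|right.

10; left

pivot = nums[11] = 15; i = -1
j=0: nums[0]=-1 ≤ 15 → i=0, swap nums[0],nums[0] (no change) → [-1, 11, 13, 7, 5, 12, 8, 16, 14, -4, 3, 15]
j=1: nums[1]=11 ≤ 15 → i=1, swap nums[1],nums[1] (no change) → [-1, 11, 13, 7, 5, 12, 8, 16, 14, -4, 3, 15]
j=2: nums[2]=13 ≤ 15 → i=2, swap nums[2],nums[2] (no change) → [-1, 11, 13, 7, 5, 12, 8, 16, 14, -4, 3, 15]
j=3: nums[3]=7 ≤ 15 → i=3, swap nums[3],nums[3] (no change) → [-1, 11, 13, 7, 5, 12, 8, 16, 14, -4, 3, 15]
j=4: nums[4]=5 ≤ 15 → i=4, swap nums[4],nums[4] (no change) → [-1, 11, 13, 7, 5, 12, 8, 16, 14, -4, 3, 15]
j=5: nums[5]=12 ≤ 15 → i=5, swap nums[5],nums[5] (no change) → [-1, 11, 13, 7, 5, 12, 8, 16, 14, -4, 3, 15]
j=6: nums[6]=8 ≤ 15 → i=6, swap nums[6],nums[6] (no change) → [-1, 11, 13, 7, 5, 12, 8, 16, 14, -4, 3, 15]
j=7: nums[7]=16 > 15 → no swap
j=8: nums[8]=14 ≤ 15 → i=7, swap nums[7],nums[8] → [-1, 11, 13, 7, 5, 12, 8, 14, 16, -4, 3, 15]
j=9: nums[9]=-4 ≤ 15 → i=8, swap nums[8],nums[9] → [-1, 11, 13, 7, 5, 12, 8, 14, -4, 16, 3, 15]
j=10: nums[10]=3 ≤ 15 → i=9, swap nums[9],nums[10] → [-1, 11, 13, 7, 5, 12, 8, 14, -4, 3, 16, 15]
final swap nums[10],nums[11] → [-1, 11, 13, 7, 5, 12, 8, 14, -4, 3, 15, 16]; return 10
p = 10; k-1 = 2 < 10 ⇒ left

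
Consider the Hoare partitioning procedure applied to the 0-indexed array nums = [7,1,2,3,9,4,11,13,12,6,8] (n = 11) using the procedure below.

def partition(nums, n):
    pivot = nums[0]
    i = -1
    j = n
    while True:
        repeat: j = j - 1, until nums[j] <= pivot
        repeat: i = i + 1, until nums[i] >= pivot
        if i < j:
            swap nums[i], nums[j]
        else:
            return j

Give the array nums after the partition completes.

pivot = nums[0] = 7; i = -1, j = 11
j→9 (nums[9]=6≤7), i→0 (nums[0]=7≥7); i<j, swap → [6,1,2,3,9,4,11,13,12,7,8]
j→5 (nums[5]=4≤7), i→4 (nums[4]=9≥7); i<j, swap → [6,1,2,3,4,9,11,13,12,7,8]
j→4, i→5; i≥j, return j=4. nums = [6,1,2,3,4,9,11,13,12,7,8]

[6,1,2,3,4,9,11,13,12,7,8]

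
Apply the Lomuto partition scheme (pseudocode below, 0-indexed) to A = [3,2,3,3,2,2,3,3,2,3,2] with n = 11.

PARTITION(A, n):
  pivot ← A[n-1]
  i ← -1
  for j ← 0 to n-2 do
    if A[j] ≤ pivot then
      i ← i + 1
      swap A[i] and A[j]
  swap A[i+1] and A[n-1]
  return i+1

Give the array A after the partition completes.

pivot = A[10] = 2; i = -1
j=0: A[0]=3 > 2 → no swap
j=1: A[1]=2 ≤ 2 → i=0, swap A[0],A[1] → [2,3,3,3,2,2,3,3,2,3,2]
j=2: A[2]=3 > 2 → no swap
j=3: A[3]=3 > 2 → no swap
j=4: A[4]=2 ≤ 2 → i=1, swap A[1],A[4] → [2,2,3,3,3,2,3,3,2,3,2]
j=5: A[5]=2 ≤ 2 → i=2, swap A[2],A[5] → [2,2,2,3,3,3,3,3,2,3,2]
j=6: A[6]=3 > 2 → no swap
j=7: A[7]=3 > 2 → no swap
j=8: A[8]=2 ≤ 2 → i=3, swap A[3],A[8] → [2,2,2,2,3,3,3,3,3,3,2]
j=9: A[9]=3 > 2 → no swap
final swap A[4],A[10] → [2,2,2,2,2,3,3,3,3,3,3]; return 4

[2,2,2,2,2,3,3,3,3,3,3]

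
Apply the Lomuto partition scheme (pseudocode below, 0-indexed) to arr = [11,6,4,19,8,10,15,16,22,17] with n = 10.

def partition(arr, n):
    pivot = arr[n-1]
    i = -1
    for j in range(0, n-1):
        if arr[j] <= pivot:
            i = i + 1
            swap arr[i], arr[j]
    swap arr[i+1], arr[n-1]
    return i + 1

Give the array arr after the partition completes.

[11,6,4,8,10,15,16,17,22,19]

pivot = arr[9] = 17; i = -1
j=0: arr[0]=11 ≤ 17 → i=0, swap arr[0],arr[0] (no change) → [11,6,4,19,8,10,15,16,22,17]
j=1: arr[1]=6 ≤ 17 → i=1, swap arr[1],arr[1] (no change) → [11,6,4,19,8,10,15,16,22,17]
j=2: arr[2]=4 ≤ 17 → i=2, swap arr[2],arr[2] (no change) → [11,6,4,19,8,10,15,16,22,17]
j=3: arr[3]=19 > 17 → no swap
j=4: arr[4]=8 ≤ 17 → i=3, swap arr[3],arr[4] → [11,6,4,8,19,10,15,16,22,17]
j=5: arr[5]=10 ≤ 17 → i=4, swap arr[4],arr[5] → [11,6,4,8,10,19,15,16,22,17]
j=6: arr[6]=15 ≤ 17 → i=5, swap arr[5],arr[6] → [11,6,4,8,10,15,19,16,22,17]
j=7: arr[7]=16 ≤ 17 → i=6, swap arr[6],arr[7] → [11,6,4,8,10,15,16,19,22,17]
j=8: arr[8]=22 > 17 → no swap
final swap arr[7],arr[9] → [11,6,4,8,10,15,16,17,22,19]; return 7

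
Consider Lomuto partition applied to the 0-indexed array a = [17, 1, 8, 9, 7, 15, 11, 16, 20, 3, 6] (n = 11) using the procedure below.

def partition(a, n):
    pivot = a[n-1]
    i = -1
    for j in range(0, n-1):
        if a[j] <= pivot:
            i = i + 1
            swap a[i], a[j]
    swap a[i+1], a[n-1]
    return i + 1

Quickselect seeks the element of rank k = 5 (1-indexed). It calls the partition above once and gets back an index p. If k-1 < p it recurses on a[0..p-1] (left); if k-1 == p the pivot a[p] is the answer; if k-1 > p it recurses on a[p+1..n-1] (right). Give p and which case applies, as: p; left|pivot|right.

pivot = a[10] = 6; i = -1
j=0: a[0]=17 > 6 → no swap
j=1: a[1]=1 ≤ 6 → i=0, swap a[0],a[1] → [1, 17, 8, 9, 7, 15, 11, 16, 20, 3, 6]
j=2: a[2]=8 > 6 → no swap
j=3: a[3]=9 > 6 → no swap
j=4: a[4]=7 > 6 → no swap
j=5: a[5]=15 > 6 → no swap
j=6: a[6]=11 > 6 → no swap
j=7: a[7]=16 > 6 → no swap
j=8: a[8]=20 > 6 → no swap
j=9: a[9]=3 ≤ 6 → i=1, swap a[1],a[9] → [1, 3, 8, 9, 7, 15, 11, 16, 20, 17, 6]
final swap a[2],a[10] → [1, 3, 6, 9, 7, 15, 11, 16, 20, 17, 8]; return 2
p = 2; k-1 = 4 > 2 ⇒ right

2; right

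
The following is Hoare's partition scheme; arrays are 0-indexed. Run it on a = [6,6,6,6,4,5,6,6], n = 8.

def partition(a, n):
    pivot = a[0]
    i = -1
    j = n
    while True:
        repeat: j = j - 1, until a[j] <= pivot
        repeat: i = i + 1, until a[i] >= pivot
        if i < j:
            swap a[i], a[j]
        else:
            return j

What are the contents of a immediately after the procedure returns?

pivot=6
j stops at 7 (6), i stops at 0 (6); swap ⇒ [6,6,6,6,4,5,6,6]
j stops at 6 (6), i stops at 1 (6); swap ⇒ [6,6,6,6,4,5,6,6]
j stops at 5 (5), i stops at 2 (6); swap ⇒ [6,6,5,6,4,6,6,6]
j stops at 4 (4), i stops at 3 (6); swap ⇒ [6,6,5,4,6,6,6,6]
j stops at 3, i stops at 4; i≥j ⇒ return 3. a=[6,6,5,4,6,6,6,6]

[6,6,5,4,6,6,6,6]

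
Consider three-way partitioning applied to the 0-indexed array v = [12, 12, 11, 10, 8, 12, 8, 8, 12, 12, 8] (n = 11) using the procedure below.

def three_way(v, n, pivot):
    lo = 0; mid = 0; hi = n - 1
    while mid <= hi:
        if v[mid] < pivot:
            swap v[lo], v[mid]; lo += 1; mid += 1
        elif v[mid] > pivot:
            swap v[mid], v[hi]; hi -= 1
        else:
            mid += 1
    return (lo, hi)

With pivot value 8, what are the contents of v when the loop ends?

[8, 8, 8, 8, 12, 10, 11, 12, 12, 12, 12]

lo=0 mid=0 hi=10
12>8: swap(0,10), hi=9 ⇒ [8, 12, 11, 10, 8, 12, 8, 8, 12, 12, 12]
8=8: mid=1
12>8: swap(1,9), hi=8 ⇒ [8, 12, 11, 10, 8, 12, 8, 8, 12, 12, 12]
12>8: swap(1,8), hi=7 ⇒ [8, 12, 11, 10, 8, 12, 8, 8, 12, 12, 12]
12>8: swap(1,7), hi=6 ⇒ [8, 8, 11, 10, 8, 12, 8, 12, 12, 12, 12]
8=8: mid=2
11>8: swap(2,6), hi=5 ⇒ [8, 8, 8, 10, 8, 12, 11, 12, 12, 12, 12]
8=8: mid=3
10>8: swap(3,5), hi=4 ⇒ [8, 8, 8, 12, 8, 10, 11, 12, 12, 12, 12]
12>8: swap(3,4), hi=3 ⇒ [8, 8, 8, 8, 12, 10, 11, 12, 12, 12, 12]
8=8: mid=4
done. lo=0 hi=3; v=[8, 8, 8, 8, 12, 10, 11, 12, 12, 12, 12]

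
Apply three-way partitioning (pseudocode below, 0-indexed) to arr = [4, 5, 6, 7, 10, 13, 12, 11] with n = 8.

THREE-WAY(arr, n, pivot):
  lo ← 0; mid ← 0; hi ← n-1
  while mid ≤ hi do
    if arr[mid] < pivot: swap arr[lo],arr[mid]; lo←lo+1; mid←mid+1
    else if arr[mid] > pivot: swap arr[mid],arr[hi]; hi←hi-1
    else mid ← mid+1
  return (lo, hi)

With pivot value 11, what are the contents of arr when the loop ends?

lo=0 mid=0 hi=7
4<11: swap(0,0), lo=1 mid=1 ⇒ [4, 5, 6, 7, 10, 13, 12, 11]
5<11: swap(1,1), lo=2 mid=2 ⇒ [4, 5, 6, 7, 10, 13, 12, 11]
6<11: swap(2,2), lo=3 mid=3 ⇒ [4, 5, 6, 7, 10, 13, 12, 11]
7<11: swap(3,3), lo=4 mid=4 ⇒ [4, 5, 6, 7, 10, 13, 12, 11]
10<11: swap(4,4), lo=5 mid=5 ⇒ [4, 5, 6, 7, 10, 13, 12, 11]
13>11: swap(5,7), hi=6 ⇒ [4, 5, 6, 7, 10, 11, 12, 13]
11=11: mid=6
12>11: swap(6,6), hi=5 ⇒ [4, 5, 6, 7, 10, 11, 12, 13]
done. lo=5 hi=5; arr=[4, 5, 6, 7, 10, 11, 12, 13]

[4, 5, 6, 7, 10, 11, 12, 13]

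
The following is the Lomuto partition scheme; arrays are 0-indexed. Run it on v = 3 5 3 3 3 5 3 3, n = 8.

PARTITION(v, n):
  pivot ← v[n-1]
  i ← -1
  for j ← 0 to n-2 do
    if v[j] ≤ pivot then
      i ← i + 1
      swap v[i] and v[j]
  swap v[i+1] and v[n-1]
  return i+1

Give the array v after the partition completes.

3 3 3 3 3 3 5 5

pivot=3, i=-1
j=0: 3≤3, i=0, swap(0,0) ⇒ 3 5 3 3 3 5 3 3
j=1: 5>3, skip
j=2: 3≤3, i=1, swap(1,2) ⇒ 3 3 5 3 3 5 3 3
j=3: 3≤3, i=2, swap(2,3) ⇒ 3 3 3 5 3 5 3 3
j=4: 3≤3, i=3, swap(3,4) ⇒ 3 3 3 3 5 5 3 3
j=5: 5>3, skip
j=6: 3≤3, i=4, swap(4,6) ⇒ 3 3 3 3 3 5 5 3
swap(5,7) ⇒ 3 3 3 3 3 3 5 5; return 5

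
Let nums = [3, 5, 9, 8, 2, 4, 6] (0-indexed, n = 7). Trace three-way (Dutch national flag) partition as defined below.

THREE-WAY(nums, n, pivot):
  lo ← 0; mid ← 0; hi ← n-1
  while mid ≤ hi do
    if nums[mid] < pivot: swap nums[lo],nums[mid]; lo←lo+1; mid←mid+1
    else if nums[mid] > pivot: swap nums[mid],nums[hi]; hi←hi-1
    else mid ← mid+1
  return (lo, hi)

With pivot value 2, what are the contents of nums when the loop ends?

[2, 9, 8, 5, 4, 6, 3]

lo=0 mid=0 hi=6
3>2: swap(0,6), hi=5 ⇒ [6, 5, 9, 8, 2, 4, 3]
6>2: swap(0,5), hi=4 ⇒ [4, 5, 9, 8, 2, 6, 3]
4>2: swap(0,4), hi=3 ⇒ [2, 5, 9, 8, 4, 6, 3]
2=2: mid=1
5>2: swap(1,3), hi=2 ⇒ [2, 8, 9, 5, 4, 6, 3]
8>2: swap(1,2), hi=1 ⇒ [2, 9, 8, 5, 4, 6, 3]
9>2: swap(1,1), hi=0 ⇒ [2, 9, 8, 5, 4, 6, 3]
done. lo=0 hi=0; nums=[2, 9, 8, 5, 4, 6, 3]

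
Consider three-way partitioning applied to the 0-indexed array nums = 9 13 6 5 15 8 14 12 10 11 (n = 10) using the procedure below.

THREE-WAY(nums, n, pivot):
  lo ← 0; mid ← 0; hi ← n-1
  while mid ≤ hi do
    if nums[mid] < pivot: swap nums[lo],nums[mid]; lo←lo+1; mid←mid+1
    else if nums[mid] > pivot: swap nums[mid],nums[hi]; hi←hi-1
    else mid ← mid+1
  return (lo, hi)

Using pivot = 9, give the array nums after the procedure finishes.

pivot = 9; lo=0, mid=0, hi=9
nums[mid]=9=9: mid=1
nums[mid]=13>9: swap nums[1],nums[9]; hi=8 → 9 11 6 5 15 8 14 12 10 13
nums[mid]=11>9: swap nums[1],nums[8]; hi=7 → 9 10 6 5 15 8 14 12 11 13
nums[mid]=10>9: swap nums[1],nums[7]; hi=6 → 9 12 6 5 15 8 14 10 11 13
nums[mid]=12>9: swap nums[1],nums[6]; hi=5 → 9 14 6 5 15 8 12 10 11 13
nums[mid]=14>9: swap nums[1],nums[5]; hi=4 → 9 8 6 5 15 14 12 10 11 13
nums[mid]=8<9: swap nums[0],nums[1]; lo=1,mid=2 → 8 9 6 5 15 14 12 10 11 13
nums[mid]=6<9: swap nums[1],nums[2]; lo=2,mid=3 → 8 6 9 5 15 14 12 10 11 13
nums[mid]=5<9: swap nums[2],nums[3]; lo=3,mid=4 → 8 6 5 9 15 14 12 10 11 13
nums[mid]=15>9: swap nums[4],nums[4]; hi=3 → 8 6 5 9 15 14 12 10 11 13
end: lo=3, hi=3; nums = 8 6 5 9 15 14 12 10 11 13

8 6 5 9 15 14 12 10 11 13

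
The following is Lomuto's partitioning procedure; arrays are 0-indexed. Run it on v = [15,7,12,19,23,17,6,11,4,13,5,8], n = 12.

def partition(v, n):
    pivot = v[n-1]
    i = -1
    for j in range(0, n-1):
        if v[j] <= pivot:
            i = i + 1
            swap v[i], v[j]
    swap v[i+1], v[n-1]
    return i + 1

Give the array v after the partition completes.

[7,6,4,5,8,17,15,11,12,13,19,23]

pivot = v[11] = 8; i = -1
j=0: v[0]=15 > 8 → no swap
j=1: v[1]=7 ≤ 8 → i=0, swap v[0],v[1] → [7,15,12,19,23,17,6,11,4,13,5,8]
j=2: v[2]=12 > 8 → no swap
j=3: v[3]=19 > 8 → no swap
j=4: v[4]=23 > 8 → no swap
j=5: v[5]=17 > 8 → no swap
j=6: v[6]=6 ≤ 8 → i=1, swap v[1],v[6] → [7,6,12,19,23,17,15,11,4,13,5,8]
j=7: v[7]=11 > 8 → no swap
j=8: v[8]=4 ≤ 8 → i=2, swap v[2],v[8] → [7,6,4,19,23,17,15,11,12,13,5,8]
j=9: v[9]=13 > 8 → no swap
j=10: v[10]=5 ≤ 8 → i=3, swap v[3],v[10] → [7,6,4,5,23,17,15,11,12,13,19,8]
final swap v[4],v[11] → [7,6,4,5,8,17,15,11,12,13,19,23]; return 4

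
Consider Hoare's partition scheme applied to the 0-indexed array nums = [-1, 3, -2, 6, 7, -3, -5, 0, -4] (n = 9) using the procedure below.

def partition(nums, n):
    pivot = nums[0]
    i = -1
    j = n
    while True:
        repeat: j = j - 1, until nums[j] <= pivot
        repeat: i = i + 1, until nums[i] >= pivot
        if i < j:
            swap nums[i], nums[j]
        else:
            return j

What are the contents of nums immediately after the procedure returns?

pivot=-1
j stops at 8 (-4), i stops at 0 (-1); swap ⇒ [-4, 3, -2, 6, 7, -3, -5, 0, -1]
j stops at 6 (-5), i stops at 1 (3); swap ⇒ [-4, -5, -2, 6, 7, -3, 3, 0, -1]
j stops at 5 (-3), i stops at 3 (6); swap ⇒ [-4, -5, -2, -3, 7, 6, 3, 0, -1]
j stops at 3, i stops at 4; i≥j ⇒ return 3. nums=[-4, -5, -2, -3, 7, 6, 3, 0, -1]

[-4, -5, -2, -3, 7, 6, 3, 0, -1]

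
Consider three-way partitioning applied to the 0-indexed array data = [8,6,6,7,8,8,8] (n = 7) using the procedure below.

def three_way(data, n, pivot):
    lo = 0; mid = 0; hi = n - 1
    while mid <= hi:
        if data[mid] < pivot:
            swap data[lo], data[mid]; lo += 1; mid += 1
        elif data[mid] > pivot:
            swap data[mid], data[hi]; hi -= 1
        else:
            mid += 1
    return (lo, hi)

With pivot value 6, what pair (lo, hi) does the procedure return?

(0, 1)

lo=0 mid=0 hi=6
8>6: swap(0,6), hi=5 ⇒ [8,6,6,7,8,8,8]
8>6: swap(0,5), hi=4 ⇒ [8,6,6,7,8,8,8]
8>6: swap(0,4), hi=3 ⇒ [8,6,6,7,8,8,8]
8>6: swap(0,3), hi=2 ⇒ [7,6,6,8,8,8,8]
7>6: swap(0,2), hi=1 ⇒ [6,6,7,8,8,8,8]
6=6: mid=1
6=6: mid=2
done. lo=0 hi=1; data=[6,6,7,8,8,8,8]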